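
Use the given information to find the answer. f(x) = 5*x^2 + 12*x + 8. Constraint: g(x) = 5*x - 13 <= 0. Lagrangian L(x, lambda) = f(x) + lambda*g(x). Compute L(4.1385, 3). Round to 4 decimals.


Step 1: Evaluate f(x).
f(4.1385) = 5*4.1385^2 + 12*4.1385 + 8 = 143.2979
Step 2: Evaluate g(x).
g(4.1385) = 5*4.1385 - 13 = 7.6925
Step 3: Compute Lagrangian.
L = 143.2979 + 3*7.6925 = 166.3754


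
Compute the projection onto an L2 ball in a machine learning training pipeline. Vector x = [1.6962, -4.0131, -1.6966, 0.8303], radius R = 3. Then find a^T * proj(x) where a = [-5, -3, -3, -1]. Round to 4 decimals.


Step 1: Compute ||x|| (intermediates to 6 decimals).
||x|| = sqrt(1.6962^2 + (-4.0131)^2 + (-1.6966)^2 + 0.8303^2) = 4.748675
Step 2: Project.
Since ||x|| > R, scale = R/||x|| = 3/4.748675 = 0.631755, proj(x) = scale * x
proj(x) = [1.071583, -2.535296, -1.071836, 0.524546]
Step 3: Dot product.
a^T * proj(x) = -5*1.071583 - 3*(-2.535296) - 3*(-1.071836) - 1*0.524546 = 4.9389


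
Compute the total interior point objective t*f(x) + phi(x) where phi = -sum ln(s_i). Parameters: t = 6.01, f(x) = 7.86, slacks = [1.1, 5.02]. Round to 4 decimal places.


Step 1: Compute log-barrier.
ln values: [0.0953, 1.6134]
phi = -(0.0953 + 1.6134) = -1.7087
Step 2: Compute augmented objective.
t*f(x) = 6.01*7.86 = 47.2386
Total = 47.2386 - 1.7087 = 45.5299


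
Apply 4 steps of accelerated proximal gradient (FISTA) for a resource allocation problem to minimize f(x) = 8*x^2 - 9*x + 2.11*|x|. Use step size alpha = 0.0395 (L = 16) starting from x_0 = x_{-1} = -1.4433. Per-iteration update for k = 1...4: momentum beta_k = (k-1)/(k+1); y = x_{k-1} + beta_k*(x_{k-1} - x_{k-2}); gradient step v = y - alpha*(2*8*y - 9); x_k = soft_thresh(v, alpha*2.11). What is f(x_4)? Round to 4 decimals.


FISTA on f(x) = 8*x^2 - 9*x + 2.11*|x|
L = 16, alpha = 0.0395
Iteration 1: beta = 0.0, y = -1.4433 + 0.0*(-1.4433 + 1.4433) = -1.4433
  grad(y) = -32.0928, v = y - alpha*grad = -0.1756
  prox(v) = soft_thresh(-0.1756, 0.0833) = -0.0923
Iteration 2: beta = 0.3333, y = -0.0923 + 0.3333*(-0.0923 + 1.4433) = 0.358
  grad(y) = -3.2712, v = y - alpha*grad = 0.4873
  prox(v) = soft_thresh(0.4873, 0.0833) = 0.4039
Iteration 3: beta = 0.5, y = 0.4039 + 0.5*(0.4039 + 0.0923) = 0.652
  grad(y) = 1.4323, v = y - alpha*grad = 0.5954
  prox(v) = soft_thresh(0.5954, 0.0833) = 0.5121
Iteration 4: beta = 0.6, y = 0.5121 + 0.6*(0.5121 - 0.4039) = 0.577
  grad(y) = 0.2321, v = y - alpha*grad = 0.5678
  prox(v) = soft_thresh(0.5678, 0.0833) = 0.4845
f(x_4) = 8*0.4845^2 - 9*0.4845 + 2.11*|0.4845| = -1.4603


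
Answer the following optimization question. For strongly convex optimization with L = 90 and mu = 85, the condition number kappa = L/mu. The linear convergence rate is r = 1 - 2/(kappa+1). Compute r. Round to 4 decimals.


Step 1: Compute the condition number.
kappa = L/mu = 90/85 = 1.0588
Step 2: Compute the convergence rate.
r = 1 - 2/(kappa + 1) = 1 - 2*mu/(L + mu) = (L - mu)/(L + mu) = 5/175 = 0.0286


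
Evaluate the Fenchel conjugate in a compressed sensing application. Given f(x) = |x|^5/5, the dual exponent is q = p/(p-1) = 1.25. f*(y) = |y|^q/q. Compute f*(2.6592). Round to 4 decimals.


The conjugate exponent q satisfies 1/p + 1/q = 1.
p = 5, so q = 5/(5 - 1) = 1.25
|y|^q = 2.6592^1.25 = 3.3958
f*(2.6592) = 3.3958 / 1.25 = 2.7166


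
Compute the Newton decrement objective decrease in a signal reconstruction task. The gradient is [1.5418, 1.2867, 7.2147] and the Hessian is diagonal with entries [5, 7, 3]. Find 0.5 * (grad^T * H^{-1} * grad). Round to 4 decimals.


Step 1: H is diagonal, so H^(-1) * g = [0.3084, 0.1838, 2.4049].
Step 2: g^T H^(-1) g = sum_i g_i^2 / H_ii
  = (1.5418)^2/5 + (1.2867)^2/7 + (7.2147)^2/3
  = 0.4754 + 0.2365 + 17.3506 = 18.0626
Step 3: Objective decrease = 0.5 * g^T H^(-1) g = 9.0313


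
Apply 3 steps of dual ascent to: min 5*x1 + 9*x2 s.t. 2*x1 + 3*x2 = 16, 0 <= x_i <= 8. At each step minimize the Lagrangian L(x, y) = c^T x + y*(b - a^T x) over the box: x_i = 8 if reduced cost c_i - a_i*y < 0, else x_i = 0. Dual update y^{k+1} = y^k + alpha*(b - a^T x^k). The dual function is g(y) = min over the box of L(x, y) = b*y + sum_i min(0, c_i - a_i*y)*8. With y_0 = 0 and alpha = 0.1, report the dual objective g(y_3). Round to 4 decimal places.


Dual ascent for LP: min 5*x1 + 9*x2, 2*x1 + 3*x2 = 16, 0 <= x_i <= 8
Step 1: y^k = 0.0, reduced costs: (5.0, 9.0)
  x^k = (0.0, 0.0), subgradient = b - a^T x = 16.0
  y^{k+1} = 0.0 + 0.1*16.0 = 1.6
Step 2: y^k = 1.6, reduced costs: (1.8, 4.2)
  x^k = (0.0, 0.0), subgradient = b - a^T x = 16.0
  y^{k+1} = 1.6 + 0.1*16.0 = 3.2
Step 3: y^k = 3.2, reduced costs: (-1.4, -0.6)
  x^k = (8.0, 8.0), subgradient = b - a^T x = -24.0
  y^{k+1} = 3.2 + 0.1*-24.0 = 0.8
Dual objective at y_3 = 0.8: reduced costs (3.4, 6.6), box minimizer x = (0.0, 0.0)
g(y_3) = b*y + (c1 - a1*y)*x1 + (c2 - a2*y)*x2 = 16*0.8 + 3.4*0.0 + 6.6*0.0 = 12.8 + 0.0 + 0.0 = 12.8


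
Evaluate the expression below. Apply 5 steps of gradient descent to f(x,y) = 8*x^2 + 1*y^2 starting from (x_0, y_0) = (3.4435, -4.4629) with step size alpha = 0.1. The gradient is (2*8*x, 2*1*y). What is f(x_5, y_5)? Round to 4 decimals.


Gradient descent on f(x,y) = 8*x^2 + 1*y^2.
Starting point: (3.4435, -4.4629), alpha = 0.1
Step 1: grad_x = 2*8*3.4435 = 55.096, grad_y = 2*1*-4.4629 = -8.9258
  x_1 = 3.4435 - 0.1*55.096 = -2.0661
  y_1 = -4.4629 - 0.1*-8.9258 = -3.5703
Step 2: grad_x = 2*8*-2.0661 = -33.0576, grad_y = 2*1*-3.5703 = -7.1406
  x_2 = -2.0661 - 0.1*-33.0576 = 1.2397
  y_2 = -3.5703 - 0.1*-7.1406 = -2.8563
Step 3: grad_x = 2*8*1.2397 = 19.8346, grad_y = 2*1*-2.8563 = -5.7125
  x_3 = 1.2397 - 0.1*19.8346 = -0.7438
  y_3 = -2.8563 - 0.1*-5.7125 = -2.285
Step 4: grad_x = 2*8*-0.7438 = -11.9007, grad_y = 2*1*-2.285 = -4.57
  x_4 = -0.7438 - 0.1*-11.9007 = 0.4463
  y_4 = -2.285 - 0.1*-4.57 = -1.828
Step 5: grad_x = 2*8*0.4463 = 7.1404, grad_y = 2*1*-1.828 = -3.656
  x_5 = 0.4463 - 0.1*7.1404 = -0.2678
  y_5 = -1.828 - 0.1*-3.656 = -1.4624
f(-0.2678, -1.4624) = 8*(-0.2678)^2 + 1*(-1.4624)^2 = 2.7122


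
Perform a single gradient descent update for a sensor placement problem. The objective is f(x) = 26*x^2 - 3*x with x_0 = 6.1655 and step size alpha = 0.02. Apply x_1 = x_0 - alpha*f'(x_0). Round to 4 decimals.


We compute the gradient at x_0 and apply the update.
f'(x) = 52*x - 3
f'(6.1655) = 52*6.1655 - 3 = 317.606
x_1 = 6.1655 - 0.02*317.606 = -0.1866


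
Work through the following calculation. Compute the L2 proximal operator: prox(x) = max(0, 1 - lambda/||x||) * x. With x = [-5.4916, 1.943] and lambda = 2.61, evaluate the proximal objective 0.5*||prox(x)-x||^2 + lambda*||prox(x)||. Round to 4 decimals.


Step 1: Compute ||x||.
||x|| = 5.8252
Step 2: Compute scaling factor.
scale = max(0, 1 - 2.61/5.8252) = 0.5519
Step 3: prox(x) = [-3.0311, 1.0724]
||prox(x)|| = 3.2152
Step 4: Proximal objective.
0.5*||prox-x||^2 = 3.4061
lambda*||prox|| = 8.3917
Total = 11.7977


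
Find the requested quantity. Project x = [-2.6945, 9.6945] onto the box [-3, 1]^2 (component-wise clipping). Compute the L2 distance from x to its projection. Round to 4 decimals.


Project each component onto [-3, 1].
clip(-2.6945) = -2.6945, clip(9.6945) = 1.0
Projection = [-2.6945, 1.0]
Squared diffs: [0.0, 75.5943]
Distance = sqrt(75.5943) = 8.6945


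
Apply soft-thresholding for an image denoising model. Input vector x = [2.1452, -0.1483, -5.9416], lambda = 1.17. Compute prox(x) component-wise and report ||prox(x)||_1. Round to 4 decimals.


Soft-thresholding with lambda = 1.17:
prox(2.1452) = sign(2.1452)*max(|2.1452| - 1.17, 0) = 0.9752
prox(-0.1483) = sign(-0.1483)*max(|-0.1483| - 1.17, 0) = 0.0
prox(-5.9416) = sign(-5.9416)*max(|-5.9416| - 1.17, 0) = -4.7716
prox(x) = [0.9752, 0.0, -4.7716]
||prox(x)||_1 = 0.9752 + 0.0 + 4.7716 = 5.7468


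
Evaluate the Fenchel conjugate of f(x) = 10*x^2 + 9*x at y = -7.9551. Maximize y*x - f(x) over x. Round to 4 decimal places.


f*(y) = sup_x {y*x - a*x^2 - b*x} = sup_x {(y-b)*x - a*x^2}
FOC: (y - b) - 2a*x = 0 => x* = (y - b)/(2a)
x* = (-7.9551 - 9)/(2*10) = -0.8478
f*(-7.9551) = (y-b)^2/(4a) = (-7.9551 - 9)^2/(4*10)
= 287.4754/40 = 7.1869


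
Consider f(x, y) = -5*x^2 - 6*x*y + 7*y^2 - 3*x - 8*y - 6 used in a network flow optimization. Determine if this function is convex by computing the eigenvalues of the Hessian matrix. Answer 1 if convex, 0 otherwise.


The Hessian of f(x,y) = -5*x^2 - 6*x*y + 7*y^2 - 3*x - 8*y - 6 is:
H = [[-10, -6], [-6, 14]]
Trace = -10 + 14 = 4
Determinant = -10*14 - (-6)^2 = -176
Discriminant = (4)^2 - 4*-176 = 720.0
Eigenvalues: lambda_1 = -11.4164, lambda_2 = 15.4164
The function is not convex.

0


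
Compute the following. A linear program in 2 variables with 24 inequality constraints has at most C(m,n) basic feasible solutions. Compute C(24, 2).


Each vertex corresponds to some choice of n active constraints out of m, so the number of vertices is at most C(m, n) = m! / (n!(m-n)!).
m = 24, n = 2
Numerator: 24 * 23
Denominator: 2! = 2
C(24, 2) = 276


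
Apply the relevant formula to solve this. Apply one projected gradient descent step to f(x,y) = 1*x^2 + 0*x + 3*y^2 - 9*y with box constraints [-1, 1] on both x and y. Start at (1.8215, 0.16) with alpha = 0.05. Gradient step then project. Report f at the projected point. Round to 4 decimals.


Step 1: Compute gradient at (1.8215, 0.16).
grad_x = 2*1*1.8215 + 0 = 3.643
grad_y = 2*3*0.16 - 9 = -8.04
Step 2: Gradient step.
x_raw = 1.8215 - 0.05*3.643 = 1.6394
y_raw = 0.16 - 0.05*-8.04 = 0.562
Step 3: Project onto [-1, 1].
x_proj = clip(1.6394) = 1.0
y_proj = clip(0.562) = 0.562
Step 4: Evaluate f.
f(1.0, 0.562) = -3.1105


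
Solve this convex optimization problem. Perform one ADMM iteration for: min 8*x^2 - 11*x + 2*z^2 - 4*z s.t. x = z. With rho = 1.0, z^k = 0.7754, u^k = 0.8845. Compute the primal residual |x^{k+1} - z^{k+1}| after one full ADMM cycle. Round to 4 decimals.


ADMM iteration with rho = 1.0, z^k = 0.7754, u^k = 0.8845
Step 1: x-update.
Minimize 8*x^2 - 11*x + (1.0/2)*(x - 0.7754 + 0.8845)^2
FOC: (2*8 + 1.0)*x = 11 + 1.0*(0.7754 - 0.8845)
x^{k+1} = 0.6406
Step 2: z-update.
Minimize 2*z^2 - 4*z + (1.0/2)*(0.6406 - z + 0.8845)^2
FOC: (2*2 + 1.0)*z = 4 + 1.0*(0.6406 + 0.8845)
z^{k+1} = 1.105
Step 3: u-update.
u^{k+1} = 0.8845 + 0.6406 - 1.105 = 0.4201
Step 4: Primal residual = |0.6406 - 1.105| = 0.4644


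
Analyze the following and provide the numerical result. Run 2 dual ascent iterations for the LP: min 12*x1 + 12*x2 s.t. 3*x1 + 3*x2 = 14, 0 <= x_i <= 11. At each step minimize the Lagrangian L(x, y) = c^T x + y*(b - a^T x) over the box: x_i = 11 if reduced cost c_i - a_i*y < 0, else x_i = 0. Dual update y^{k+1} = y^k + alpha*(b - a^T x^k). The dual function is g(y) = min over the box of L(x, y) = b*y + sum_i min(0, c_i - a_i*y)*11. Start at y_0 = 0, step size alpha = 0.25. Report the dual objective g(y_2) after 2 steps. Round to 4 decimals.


Dual ascent for LP: min 12*x1 + 12*x2, 3*x1 + 3*x2 = 14, 0 <= x_i <= 11
Step 1: y^k = 0.0, reduced costs: (12.0, 12.0)
  x^k = (0.0, 0.0), subgradient = b - a^T x = 14.0
  y^{k+1} = 0.0 + 0.25*14.0 = 3.5
Step 2: y^k = 3.5, reduced costs: (1.5, 1.5)
  x^k = (0.0, 0.0), subgradient = b - a^T x = 14.0
  y^{k+1} = 3.5 + 0.25*14.0 = 7.0
Dual objective at y_2 = 7.0: reduced costs (-9.0, -9.0), box minimizer x = (11.0, 11.0)
g(y_2) = b*y + (c1 - a1*y)*x1 + (c2 - a2*y)*x2 = 14*7.0 + (-9.0)*11.0 + (-9.0)*11.0 = 98.0 - 99.0 - 99.0 = -100.0


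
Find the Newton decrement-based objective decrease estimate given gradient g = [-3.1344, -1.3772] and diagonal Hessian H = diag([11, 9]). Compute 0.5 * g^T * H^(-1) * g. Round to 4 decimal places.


Step 1: H is diagonal, so H^(-1) * g = [-0.2849, -0.153].
Step 2: g^T H^(-1) g = sum_i g_i^2 / H_ii
  = (-3.1344)^2/11 + (-1.3772)^2/9
  = 0.8931 + 0.2107 = 1.1039
Step 3: Objective decrease = 0.5 * g^T H^(-1) g = 0.5519


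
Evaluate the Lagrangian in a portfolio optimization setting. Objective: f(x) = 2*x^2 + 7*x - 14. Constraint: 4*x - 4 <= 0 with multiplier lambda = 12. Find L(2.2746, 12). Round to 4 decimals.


Step 1: Evaluate f(x).
f(2.2746) = 2*2.2746^2 + 7*2.2746 - 14 = 12.2698
Step 2: Evaluate g(x).
g(2.2746) = 4*2.2746 - 4 = 5.0984
Step 3: Compute Lagrangian.
L = 12.2698 + 12*5.0984 = 73.4506


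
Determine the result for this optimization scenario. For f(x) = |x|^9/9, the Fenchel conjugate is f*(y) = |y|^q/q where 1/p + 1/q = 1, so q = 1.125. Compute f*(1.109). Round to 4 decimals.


The conjugate exponent q satisfies 1/p + 1/q = 1.
p = 9, so q = 9/(9 - 1) = 1.125
|y|^q = 1.109^1.125 = 1.1234
f*(1.109) = 1.1234 / 1.125 = 0.9986


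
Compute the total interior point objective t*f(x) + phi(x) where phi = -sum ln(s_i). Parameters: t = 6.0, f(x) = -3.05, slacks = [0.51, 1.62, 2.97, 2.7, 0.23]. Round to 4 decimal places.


Step 1: Compute log-barrier.
ln values: [-0.6733, 0.4824, 1.0886, 0.9933, -1.4697]
phi = -(-0.6733 + 0.4824 + 1.0886 + 0.9933 - 1.4697) = -0.4212
Step 2: Compute augmented objective.
t*f(x) = 6.0*-3.05 = -18.3
Total = -18.3 - 0.4212 = -18.7212


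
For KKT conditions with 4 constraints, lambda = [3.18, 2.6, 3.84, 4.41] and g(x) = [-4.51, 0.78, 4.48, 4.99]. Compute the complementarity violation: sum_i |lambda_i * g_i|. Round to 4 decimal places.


KKT complementary slackness check:
lambda_1 * g_1 = 3.18 * -4.51 = -14.3418
lambda_2 * g_2 = 2.6 * 0.78 = 2.028
lambda_3 * g_3 = 3.84 * 4.48 = 17.2032
lambda_4 * g_4 = 4.41 * 4.99 = 22.0059
Total violation = 14.3418 + 2.028 + 17.2032 + 22.0059 = 55.5789


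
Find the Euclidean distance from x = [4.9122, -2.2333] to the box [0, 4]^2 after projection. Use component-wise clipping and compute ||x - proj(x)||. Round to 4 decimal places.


Project each component onto [0, 4].
clip(4.9122) = 4.0, clip(-2.2333) = 0.0
Projection = [4.0, 0.0]
Squared diffs: [0.8321, 4.9876]
Distance = sqrt(5.8197) = 2.4124


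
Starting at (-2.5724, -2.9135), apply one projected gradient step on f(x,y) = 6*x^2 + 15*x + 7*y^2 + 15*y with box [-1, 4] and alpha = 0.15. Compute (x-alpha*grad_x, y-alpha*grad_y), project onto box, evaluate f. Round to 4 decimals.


Step 1: Compute gradient at (-2.5724, -2.9135).
grad_x = 2*6*-2.5724 + 15 = -15.8688
grad_y = 2*7*-2.9135 + 15 = -25.789
Step 2: Gradient step.
x_raw = -2.5724 - 0.15*-15.8688 = -0.1921
y_raw = -2.9135 - 0.15*-25.789 = 0.9549
Step 3: Project onto [-1, 4].
x_proj = clip(-0.1921) = -0.1921
y_proj = clip(0.9549) = 0.9549
Step 4: Evaluate f.
f(-0.1921, 0.9549) = 18.0451


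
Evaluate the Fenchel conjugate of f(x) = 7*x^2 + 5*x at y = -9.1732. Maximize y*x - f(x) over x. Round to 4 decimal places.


f*(y) = sup_x {y*x - a*x^2 - b*x} = sup_x {(y-b)*x - a*x^2}
FOC: (y - b) - 2a*x = 0 => x* = (y - b)/(2a)
x* = (-9.1732 - 5)/(2*7) = -1.0124
f*(-9.1732) = (y-b)^2/(4a) = (-9.1732 - 5)^2/(4*7)
= 200.8796/28 = 7.1743


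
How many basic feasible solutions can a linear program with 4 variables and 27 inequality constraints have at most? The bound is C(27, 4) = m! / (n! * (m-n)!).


Each vertex corresponds to some choice of n active constraints out of m, so the number of vertices is at most C(m, n) = m! / (n!(m-n)!).
m = 27, n = 4
Numerator: 27 * 26 * 25 * 24
Denominator: 4! = 24
C(27, 4) = 17550


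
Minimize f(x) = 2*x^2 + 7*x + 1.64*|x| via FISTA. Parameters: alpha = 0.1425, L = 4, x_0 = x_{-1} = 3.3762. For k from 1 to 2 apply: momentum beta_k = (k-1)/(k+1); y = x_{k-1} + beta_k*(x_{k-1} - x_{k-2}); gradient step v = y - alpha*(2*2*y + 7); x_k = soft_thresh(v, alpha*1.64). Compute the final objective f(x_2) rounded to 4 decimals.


FISTA on f(x) = 2*x^2 + 7*x + 1.64*|x|
L = 4, alpha = 0.1425
Iteration 1: beta = 0.0, y = 3.3762 + 0.0*(3.3762 - 3.3762) = 3.3762
  grad(y) = 20.5048, v = y - alpha*grad = 0.4543
  prox(v) = soft_thresh(0.4543, 0.2337) = 0.2206
Iteration 2: beta = 0.3333, y = 0.2206 + 0.3333*(0.2206 - 3.3762) = -0.8313
  grad(y) = 3.6748, v = y - alpha*grad = -1.355
  prox(v) = soft_thresh(-1.355, 0.2337) = -1.1213
f(x_2) = 2*(-1.1213)^2 + 7*(-1.1213) + 1.64*|-1.1213| = -3.4955


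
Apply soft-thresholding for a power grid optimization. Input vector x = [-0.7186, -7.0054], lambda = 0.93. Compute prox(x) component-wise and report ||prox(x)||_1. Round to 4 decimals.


Soft-thresholding with lambda = 0.93:
prox(-0.7186) = sign(-0.7186)*max(|-0.7186| - 0.93, 0) = 0.0
prox(-7.0054) = sign(-7.0054)*max(|-7.0054| - 0.93, 0) = -6.0754
prox(x) = [0.0, -6.0754]
||prox(x)||_1 = 0.0 + 6.0754 = 6.0754


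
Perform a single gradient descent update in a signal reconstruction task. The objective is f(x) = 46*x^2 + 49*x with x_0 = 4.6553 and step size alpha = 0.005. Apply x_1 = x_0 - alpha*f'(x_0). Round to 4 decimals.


We compute the gradient at x_0 and apply the update.
f'(x) = 92*x + 49
f'(4.6553) = 92*4.6553 + 49 = 477.2876
x_1 = 4.6553 - 0.005*477.2876 = 2.2689


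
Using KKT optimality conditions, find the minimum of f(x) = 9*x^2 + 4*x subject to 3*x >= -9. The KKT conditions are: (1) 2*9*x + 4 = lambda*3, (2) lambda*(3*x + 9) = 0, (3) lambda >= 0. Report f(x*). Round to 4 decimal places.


Step 1: Try lambda = 0 (constraint inactive).
Stationarity: 2*9*x + 4 = 0
x* = -4/(2*9) = -2/9 = -0.2222 (rounded; the exact value -2/9 is used below)
Check constraint: 3*-0.2222 = -0.6666 >= -9 -- satisfied.
Step 2: Compute optimal value.
f(x*) = 9*(-2/9)^2 + 4*(-2/9) = -0.4444


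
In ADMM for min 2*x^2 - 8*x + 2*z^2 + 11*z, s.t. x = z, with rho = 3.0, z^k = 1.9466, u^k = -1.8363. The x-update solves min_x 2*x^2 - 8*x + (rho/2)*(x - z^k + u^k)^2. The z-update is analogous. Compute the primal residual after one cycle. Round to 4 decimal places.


ADMM iteration with rho = 3.0, z^k = 1.9466, u^k = -1.8363
Step 1: x-update.
Minimize 2*x^2 - 8*x + (3.0/2)*(x - 1.9466 - 1.8363)^2
FOC: (2*2 + 3.0)*x = 8 + 3.0*(1.9466 + 1.8363)
x^{k+1} = 2.7641
Step 2: z-update.
Minimize 2*z^2 + 11*z + (3.0/2)*(2.7641 - z - 1.8363)^2
FOC: (2*2 + 3.0)*z = -11 + 3.0*(2.7641 - 1.8363)
z^{k+1} = -1.1738
Step 3: u-update.
u^{k+1} = -1.8363 + 2.7641 + 1.1738 = 2.1016
Step 4: Primal residual = |2.7641 + 1.1738| = 3.9379


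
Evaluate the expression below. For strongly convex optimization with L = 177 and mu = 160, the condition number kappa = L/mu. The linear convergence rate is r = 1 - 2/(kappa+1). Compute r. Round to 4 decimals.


Step 1: Compute the condition number.
kappa = L/mu = 177/160 = 1.1063
Step 2: Compute the convergence rate.
r = 1 - 2/(kappa + 1) = 1 - 2*mu/(L + mu) = (L - mu)/(L + mu) = 17/337 = 0.0504


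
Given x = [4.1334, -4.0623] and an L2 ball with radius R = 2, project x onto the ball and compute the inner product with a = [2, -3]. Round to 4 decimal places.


Step 1: Compute ||x|| (intermediates to 6 decimals).
||x|| = sqrt(4.1334^2 + (-4.0623)^2) = 5.795453
Step 2: Project.
Since ||x|| > R, scale = R/||x|| = 2/5.795453 = 0.345098, proj(x) = scale * x
proj(x) = [1.426428, -1.401892]
Step 3: Dot product.
a^T * proj(x) = 2*1.426428 - 3*(-1.401892) = 7.0585


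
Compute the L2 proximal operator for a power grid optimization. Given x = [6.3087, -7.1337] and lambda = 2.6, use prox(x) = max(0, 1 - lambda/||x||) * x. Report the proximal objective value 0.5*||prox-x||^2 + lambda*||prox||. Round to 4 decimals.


Step 1: Compute ||x||.
||x|| = 9.5231
Step 2: Compute scaling factor.
scale = max(0, 1 - 2.6/9.5231) = 0.727
Step 3: prox(x) = [4.5863, -5.1861]
||prox(x)|| = 6.9231
Step 4: Proximal objective.
0.5*||prox-x||^2 = 3.38
lambda*||prox|| = 18.0001
Total = 21.3801


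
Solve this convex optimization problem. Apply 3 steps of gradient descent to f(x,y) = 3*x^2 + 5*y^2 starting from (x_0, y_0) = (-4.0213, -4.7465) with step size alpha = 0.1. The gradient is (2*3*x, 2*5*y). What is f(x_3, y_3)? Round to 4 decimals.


Gradient descent on f(x,y) = 3*x^2 + 5*y^2.
Starting point: (-4.0213, -4.7465), alpha = 0.1
Step 1: grad_x = 2*3*-4.0213 = -24.1278, grad_y = 2*5*-4.7465 = -47.465
  x_1 = -4.0213 - 0.1*-24.1278 = -1.6085
  y_1 = -4.7465 - 0.1*-47.465 = 0.0
Step 2: grad_x = 2*3*-1.6085 = -9.6511, grad_y = 2*5*0.0 = 0.0
  x_2 = -1.6085 - 0.1*-9.6511 = -0.6434
  y_2 = 0.0 - 0.1*0.0 = 0.0
Step 3: grad_x = 2*3*-0.6434 = -3.8604, grad_y = 2*5*0.0 = 0.0
  x_3 = -0.6434 - 0.1*-3.8604 = -0.2574
  y_3 = 0.0 - 0.1*0.0 = 0.0
f(-0.2574, 0.0) = 3*(-0.2574)^2 + 5*0.0^2 = 0.1987


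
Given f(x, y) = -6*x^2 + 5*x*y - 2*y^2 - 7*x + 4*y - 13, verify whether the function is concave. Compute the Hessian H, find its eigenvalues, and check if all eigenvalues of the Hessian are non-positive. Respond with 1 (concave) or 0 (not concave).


The Hessian of f(x,y) = -6*x^2 + 5*x*y - 2*y^2 - 7*x + 4*y - 13 is:
H = [[-12, 5], [5, -4]]
Trace = -12 - 4 = -16
Determinant = -12*-4 - (5)^2 = 23
Discriminant = (-16)^2 - 4*23 = 164.0
Eigenvalues: lambda_1 = -14.4031, lambda_2 = -1.5969
The function is concave.

1


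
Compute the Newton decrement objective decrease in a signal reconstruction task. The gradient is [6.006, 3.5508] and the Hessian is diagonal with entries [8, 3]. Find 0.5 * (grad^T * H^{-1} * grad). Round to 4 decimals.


Step 1: H is diagonal, so H^(-1) * g = [0.7508, 1.1836].
Step 2: g^T H^(-1) g = sum_i g_i^2 / H_ii
  = (6.006)^2/8 + (3.5508)^2/3
  = 4.509 + 4.2027 = 8.7117
Step 3: Objective decrease = 0.5 * g^T H^(-1) g = 4.3559


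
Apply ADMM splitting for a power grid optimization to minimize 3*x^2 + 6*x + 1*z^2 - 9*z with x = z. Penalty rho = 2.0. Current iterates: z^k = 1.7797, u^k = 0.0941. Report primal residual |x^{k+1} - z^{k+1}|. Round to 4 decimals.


ADMM iteration with rho = 2.0, z^k = 1.7797, u^k = 0.0941
Step 1: x-update.
Minimize 3*x^2 + 6*x + (2.0/2)*(x - 1.7797 + 0.0941)^2
FOC: (2*3 + 2.0)*x = -6 + 2.0*(1.7797 - 0.0941)
x^{k+1} = -0.3286
Step 2: z-update.
Minimize 1*z^2 - 9*z + (2.0/2)*(-0.3286 - z + 0.0941)^2
FOC: (2*1 + 2.0)*z = 9 + 2.0*(-0.3286 + 0.0941)
z^{k+1} = 2.1328
Step 3: u-update.
u^{k+1} = 0.0941 - 0.3286 - 2.1328 = -2.3673
Step 4: Primal residual = |-0.3286 - 2.1328| = 2.4614


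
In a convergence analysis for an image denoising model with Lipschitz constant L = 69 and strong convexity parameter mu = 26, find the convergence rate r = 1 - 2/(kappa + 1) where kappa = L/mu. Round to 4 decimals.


Step 1: Compute the condition number.
kappa = L/mu = 69/26 = 2.6538
Step 2: Compute the convergence rate.
r = 1 - 2/(kappa + 1) = 1 - 2*mu/(L + mu) = (L - mu)/(L + mu) = 43/95 = 0.4526


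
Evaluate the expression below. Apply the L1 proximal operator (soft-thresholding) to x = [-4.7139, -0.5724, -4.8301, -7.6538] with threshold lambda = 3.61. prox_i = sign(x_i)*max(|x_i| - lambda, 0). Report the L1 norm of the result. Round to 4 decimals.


Soft-thresholding with lambda = 3.61:
prox(-4.7139) = sign(-4.7139)*max(|-4.7139| - 3.61, 0) = -1.1039
prox(-0.5724) = sign(-0.5724)*max(|-0.5724| - 3.61, 0) = 0.0
prox(-4.8301) = sign(-4.8301)*max(|-4.8301| - 3.61, 0) = -1.2201
prox(-7.6538) = sign(-7.6538)*max(|-7.6538| - 3.61, 0) = -4.0438
prox(x) = [-1.1039, 0.0, -1.2201, -4.0438]
||prox(x)||_1 = 1.1039 + 0.0 + 1.2201 + 4.0438 = 6.3678


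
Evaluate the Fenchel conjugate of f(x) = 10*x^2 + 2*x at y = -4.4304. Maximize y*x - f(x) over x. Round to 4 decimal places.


f*(y) = sup_x {y*x - a*x^2 - b*x} = sup_x {(y-b)*x - a*x^2}
FOC: (y - b) - 2a*x = 0 => x* = (y - b)/(2a)
x* = (-4.4304 - 2)/(2*10) = -0.3215
f*(-4.4304) = (y-b)^2/(4a) = (-4.4304 - 2)^2/(4*10)
= 41.35/40 = 1.0338


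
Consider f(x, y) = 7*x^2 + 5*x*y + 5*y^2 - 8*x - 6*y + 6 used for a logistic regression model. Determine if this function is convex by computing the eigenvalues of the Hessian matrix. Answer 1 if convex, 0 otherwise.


The Hessian of f(x,y) = 7*x^2 + 5*x*y + 5*y^2 - 8*x - 6*y + 6 is:
H = [[14, 5], [5, 10]]
Trace = 14 + 10 = 24
Determinant = 14*10 - (5)^2 = 115
Discriminant = (24)^2 - 4*115 = 116.0
Eigenvalues: lambda_1 = 6.6148, lambda_2 = 17.3852
The function is convex.

1


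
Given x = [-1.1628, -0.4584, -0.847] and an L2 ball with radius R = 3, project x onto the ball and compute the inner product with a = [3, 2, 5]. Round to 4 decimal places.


Step 1: Compute ||x|| (intermediates to 6 decimals).
||x|| = sqrt((-1.1628)^2 + (-0.4584)^2 + (-0.847)^2) = 1.509849
Step 2: Project.
Since ||x|| <= R, proj = x (no scaling needed).
proj(x) = [-1.1628, -0.4584, -0.847]
Step 3: Dot product.
a^T * proj(x) = 3*(-1.1628) + 2*(-0.4584) + 5*(-0.847) = -8.6402


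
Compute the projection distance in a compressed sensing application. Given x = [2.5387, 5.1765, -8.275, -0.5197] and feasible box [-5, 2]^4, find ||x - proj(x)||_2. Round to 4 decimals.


Project each component onto [-5, 2].
clip(2.5387) = 2.0, clip(5.1765) = 2.0, clip(-8.275) = -5.0, clip(-0.5197) = -0.5197
Projection = [2.0, 2.0, -5.0, -0.5197]
Squared diffs: [0.2902, 10.0902, 10.7256, 0.0]
Distance = sqrt(21.106) = 4.5941


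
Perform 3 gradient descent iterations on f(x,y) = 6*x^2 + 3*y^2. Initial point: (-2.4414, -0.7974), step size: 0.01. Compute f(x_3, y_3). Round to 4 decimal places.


Gradient descent on f(x,y) = 6*x^2 + 3*y^2.
Starting point: (-2.4414, -0.7974), alpha = 0.01
Step 1: grad_x = 2*6*-2.4414 = -29.2968, grad_y = 2*3*-0.7974 = -4.7844
  x_1 = -2.4414 - 0.01*-29.2968 = -2.1484
  y_1 = -0.7974 - 0.01*-4.7844 = -0.7496
Step 2: grad_x = 2*6*-2.1484 = -25.7812, grad_y = 2*3*-0.7496 = -4.4973
  x_2 = -2.1484 - 0.01*-25.7812 = -1.8906
  y_2 = -0.7496 - 0.01*-4.4973 = -0.7046
Step 3: grad_x = 2*6*-1.8906 = -22.6874, grad_y = 2*3*-0.7046 = -4.2275
  x_3 = -1.8906 - 0.01*-22.6874 = -1.6637
  y_3 = -0.7046 - 0.01*-4.2275 = -0.6623
f(-1.6637, -0.6623) = 6*(-1.6637)^2 + 3*(-0.6623)^2 = 17.9243


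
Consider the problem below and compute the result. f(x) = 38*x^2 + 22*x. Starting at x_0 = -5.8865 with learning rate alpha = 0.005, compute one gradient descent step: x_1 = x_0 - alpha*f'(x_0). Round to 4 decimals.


We compute the gradient at x_0 and apply the update.
f'(x) = 76*x + 22
f'(-5.8865) = 76*-5.8865 + 22 = -425.374
x_1 = -5.8865 - 0.005*-425.374 = -3.7596


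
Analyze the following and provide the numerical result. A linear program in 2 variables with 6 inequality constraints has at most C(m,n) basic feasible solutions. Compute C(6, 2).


Each vertex corresponds to some choice of n active constraints out of m, so the number of vertices is at most C(m, n) = m! / (n!(m-n)!).
m = 6, n = 2
Numerator: 6 * 5
Denominator: 2! = 2
C(6, 2) = 15


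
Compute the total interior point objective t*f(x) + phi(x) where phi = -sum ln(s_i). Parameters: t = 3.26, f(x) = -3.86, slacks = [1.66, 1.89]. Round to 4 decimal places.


Step 1: Compute log-barrier.
ln values: [0.5068, 0.6366]
phi = -(0.5068 + 0.6366) = -1.1434
Step 2: Compute augmented objective.
t*f(x) = 3.26*-3.86 = -12.5836
Total = -12.5836 - 1.1434 = -13.727


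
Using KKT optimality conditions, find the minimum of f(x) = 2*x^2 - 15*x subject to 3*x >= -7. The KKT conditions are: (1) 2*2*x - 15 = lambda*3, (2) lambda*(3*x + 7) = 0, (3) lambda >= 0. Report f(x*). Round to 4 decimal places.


Step 1: Try lambda = 0 (constraint inactive).
Stationarity: 2*2*x - 15 = 0
x* = 15/(2*2) = 3.75
Check constraint: 3*3.75 = 11.25 >= -7 -- satisfied.
Step 2: Compute optimal value.
f(x*) = 2*3.75^2 - 15*3.75 = -28.125


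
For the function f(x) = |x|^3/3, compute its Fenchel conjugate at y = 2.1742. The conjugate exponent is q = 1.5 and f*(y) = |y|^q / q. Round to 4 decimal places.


The conjugate exponent q satisfies 1/p + 1/q = 1.
p = 3, so q = 3/(3 - 1) = 1.5
|y|^q = 2.1742^1.5 = 3.2059
f*(2.1742) = 3.2059 / 1.5 = 2.1373


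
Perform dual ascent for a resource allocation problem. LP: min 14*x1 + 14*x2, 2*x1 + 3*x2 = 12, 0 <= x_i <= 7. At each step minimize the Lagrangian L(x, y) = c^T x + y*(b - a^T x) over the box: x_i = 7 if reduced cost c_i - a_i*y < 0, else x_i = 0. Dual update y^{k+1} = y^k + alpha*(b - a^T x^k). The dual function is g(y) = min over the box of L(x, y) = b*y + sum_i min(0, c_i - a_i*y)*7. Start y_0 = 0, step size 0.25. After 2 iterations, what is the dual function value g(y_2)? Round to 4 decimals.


Dual ascent for LP: min 14*x1 + 14*x2, 2*x1 + 3*x2 = 12, 0 <= x_i <= 7
Step 1: y^k = 0.0, reduced costs: (14.0, 14.0)
  x^k = (0.0, 0.0), subgradient = b - a^T x = 12.0
  y^{k+1} = 0.0 + 0.25*12.0 = 3.0
Step 2: y^k = 3.0, reduced costs: (8.0, 5.0)
  x^k = (0.0, 0.0), subgradient = b - a^T x = 12.0
  y^{k+1} = 3.0 + 0.25*12.0 = 6.0
Dual objective at y_2 = 6.0: reduced costs (2.0, -4.0), box minimizer x = (0.0, 7.0)
g(y_2) = b*y + (c1 - a1*y)*x1 + (c2 - a2*y)*x2 = 12*6.0 + 2.0*0.0 + (-4.0)*7.0 = 72.0 + 0.0 - 28.0 = 44.0


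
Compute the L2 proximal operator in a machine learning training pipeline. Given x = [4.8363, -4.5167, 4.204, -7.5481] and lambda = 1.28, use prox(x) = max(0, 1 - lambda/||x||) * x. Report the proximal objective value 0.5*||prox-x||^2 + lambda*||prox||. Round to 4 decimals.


Step 1: Compute ||x||.
||x|| = 10.8829
Step 2: Compute scaling factor.
scale = max(0, 1 - 1.28/10.8829) = 0.8824
Step 3: prox(x) = [4.2675, -3.9855, 3.7095, -6.6603]
||prox(x)|| = 9.6029
Step 4: Proximal objective.
0.5*||prox-x||^2 = 0.8192
lambda*||prox|| = 12.2917
Total = 13.1109


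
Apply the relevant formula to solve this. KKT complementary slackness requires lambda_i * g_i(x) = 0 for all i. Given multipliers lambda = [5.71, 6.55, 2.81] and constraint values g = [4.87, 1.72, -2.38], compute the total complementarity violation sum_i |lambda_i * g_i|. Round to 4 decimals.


KKT complementary slackness check:
lambda_1 * g_1 = 5.71 * 4.87 = 27.8077
lambda_2 * g_2 = 6.55 * 1.72 = 11.266
lambda_3 * g_3 = 2.81 * -2.38 = -6.6878
Total violation = 27.8077 + 11.266 + 6.6878 = 45.7615


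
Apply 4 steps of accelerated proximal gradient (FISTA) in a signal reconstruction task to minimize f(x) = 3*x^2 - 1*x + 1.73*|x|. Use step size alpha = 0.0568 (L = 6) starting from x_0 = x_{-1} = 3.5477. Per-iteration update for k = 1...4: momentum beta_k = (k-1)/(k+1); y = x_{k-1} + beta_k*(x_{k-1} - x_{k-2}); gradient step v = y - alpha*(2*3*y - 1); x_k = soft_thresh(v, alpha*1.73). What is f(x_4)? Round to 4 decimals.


FISTA on f(x) = 3*x^2 - 1*x + 1.73*|x|
L = 6, alpha = 0.0568
Iteration 1: beta = 0.0, y = 3.5477 + 0.0*(3.5477 - 3.5477) = 3.5477
  grad(y) = 20.2862, v = y - alpha*grad = 2.3954
  prox(v) = soft_thresh(2.3954, 0.0983) = 2.2972
Iteration 2: beta = 0.3333, y = 2.2972 + 0.3333*(2.2972 - 3.5477) = 1.8803
  grad(y) = 10.282, v = y - alpha*grad = 1.2963
  prox(v) = soft_thresh(1.2963, 0.0983) = 1.1981
Iteration 3: beta = 0.5, y = 1.1981 + 0.5*(1.1981 - 2.2972) = 0.6485
  grad(y) = 2.891, v = y - alpha*grad = 0.4843
  prox(v) = soft_thresh(0.4843, 0.0983) = 0.386
Iteration 4: beta = 0.6, y = 0.386 + 0.6*(0.386 - 1.1981) = -0.1012
  grad(y) = -1.6072, v = y - alpha*grad = -0.0099
  prox(v) = soft_thresh(-0.0099, 0.0983) = 0.0
f(x_4) = 3*0.0^2 - 1*0.0 + 1.73*|0.0| = 0.0


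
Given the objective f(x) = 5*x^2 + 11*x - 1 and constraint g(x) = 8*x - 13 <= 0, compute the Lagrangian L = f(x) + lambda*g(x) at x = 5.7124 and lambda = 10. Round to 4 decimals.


Step 1: Evaluate f(x).
f(5.7124) = 5*5.7124^2 + 11*5.7124 - 1 = 224.994
Step 2: Evaluate g(x).
g(5.7124) = 8*5.7124 - 13 = 32.6992
Step 3: Compute Lagrangian.
L = 224.994 + 10*32.6992 = 551.986


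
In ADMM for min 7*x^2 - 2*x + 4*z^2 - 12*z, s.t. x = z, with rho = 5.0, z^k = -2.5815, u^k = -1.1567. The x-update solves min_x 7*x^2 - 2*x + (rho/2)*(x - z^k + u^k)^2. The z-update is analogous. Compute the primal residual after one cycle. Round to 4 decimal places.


ADMM iteration with rho = 5.0, z^k = -2.5815, u^k = -1.1567
Step 1: x-update.
Minimize 7*x^2 - 2*x + (5.0/2)*(x + 2.5815 - 1.1567)^2
FOC: (2*7 + 5.0)*x = 2 + 5.0*(-2.5815 + 1.1567)
x^{k+1} = -0.2697
Step 2: z-update.
Minimize 4*z^2 - 12*z + (5.0/2)*(-0.2697 - z - 1.1567)^2
FOC: (2*4 + 5.0)*z = 12 + 5.0*(-0.2697 - 1.1567)
z^{k+1} = 0.3745
Step 3: u-update.
u^{k+1} = -1.1567 - 0.2697 - 0.3745 = -1.8009
Step 4: Primal residual = |-0.2697 - 0.3745| = 0.6442


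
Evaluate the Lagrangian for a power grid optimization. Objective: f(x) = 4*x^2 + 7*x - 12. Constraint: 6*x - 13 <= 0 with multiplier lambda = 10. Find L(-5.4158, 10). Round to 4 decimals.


Step 1: Evaluate f(x).
f(-5.4158) = 4*(-5.4158)^2 + 7*(-5.4158) - 12 = 67.413
Step 2: Evaluate g(x).
g(-5.4158) = 6*-5.4158 - 13 = -45.4948
Step 3: Compute Lagrangian.
L = 67.413 + 10*-45.4948 = -387.535


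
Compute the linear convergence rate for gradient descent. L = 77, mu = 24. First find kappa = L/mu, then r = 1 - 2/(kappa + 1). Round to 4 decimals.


Step 1: Compute the condition number.
kappa = L/mu = 77/24 = 3.2083
Step 2: Compute the convergence rate.
r = 1 - 2/(kappa + 1) = 1 - 2*mu/(L + mu) = (L - mu)/(L + mu) = 53/101 = 0.5248


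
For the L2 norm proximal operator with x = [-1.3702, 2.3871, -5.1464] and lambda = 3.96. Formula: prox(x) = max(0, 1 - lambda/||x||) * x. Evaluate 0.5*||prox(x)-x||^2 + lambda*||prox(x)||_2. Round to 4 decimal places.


Step 1: Compute ||x||.
||x|| = 5.8362
Step 2: Compute scaling factor.
scale = max(0, 1 - 3.96/5.8362) = 0.3215
Step 3: prox(x) = [-0.4405, 0.7674, -1.6544]
||prox(x)|| = 1.8762
Step 4: Proximal objective.
0.5*||prox-x||^2 = 7.8408
lambda*||prox|| = 7.4298
Total = 15.2705


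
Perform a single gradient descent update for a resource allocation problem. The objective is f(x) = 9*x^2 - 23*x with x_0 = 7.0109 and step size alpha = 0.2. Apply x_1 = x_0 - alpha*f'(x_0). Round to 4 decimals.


We compute the gradient at x_0 and apply the update.
f'(x) = 18*x - 23
f'(7.0109) = 18*7.0109 - 23 = 103.1962
x_1 = 7.0109 - 0.2*103.1962 = -13.6283


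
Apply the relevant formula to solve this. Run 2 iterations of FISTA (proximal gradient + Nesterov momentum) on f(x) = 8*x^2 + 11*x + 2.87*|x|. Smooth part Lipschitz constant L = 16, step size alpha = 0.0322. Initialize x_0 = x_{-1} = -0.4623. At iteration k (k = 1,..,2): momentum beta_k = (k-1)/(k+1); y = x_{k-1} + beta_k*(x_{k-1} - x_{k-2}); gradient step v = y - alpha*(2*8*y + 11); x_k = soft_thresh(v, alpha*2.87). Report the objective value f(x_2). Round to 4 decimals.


FISTA on f(x) = 8*x^2 + 11*x + 2.87*|x|
L = 16, alpha = 0.0322
Iteration 1: beta = 0.0, y = -0.4623 + 0.0*(-0.4623 + 0.4623) = -0.4623
  grad(y) = 3.6032, v = y - alpha*grad = -0.5783
  prox(v) = soft_thresh(-0.5783, 0.0924) = -0.4859
Iteration 2: beta = 0.3333, y = -0.4859 + 0.3333*(-0.4859 + 0.4623) = -0.4938
  grad(y) = 3.0995, v = y - alpha*grad = -0.5936
  prox(v) = soft_thresh(-0.5936, 0.0924) = -0.5012
f(x_2) = 8*(-0.5012)^2 + 11*(-0.5012) + 2.87*|-0.5012| = -2.0651


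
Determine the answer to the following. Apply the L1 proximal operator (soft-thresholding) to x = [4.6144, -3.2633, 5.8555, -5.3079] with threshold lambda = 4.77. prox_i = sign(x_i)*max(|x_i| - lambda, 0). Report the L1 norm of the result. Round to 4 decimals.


Soft-thresholding with lambda = 4.77:
prox(4.6144) = sign(4.6144)*max(|4.6144| - 4.77, 0) = 0.0
prox(-3.2633) = sign(-3.2633)*max(|-3.2633| - 4.77, 0) = 0.0
prox(5.8555) = sign(5.8555)*max(|5.8555| - 4.77, 0) = 1.0855
prox(-5.3079) = sign(-5.3079)*max(|-5.3079| - 4.77, 0) = -0.5379
prox(x) = [0.0, 0.0, 1.0855, -0.5379]
||prox(x)||_1 = 0.0 + 0.0 + 1.0855 + 0.5379 = 1.6234


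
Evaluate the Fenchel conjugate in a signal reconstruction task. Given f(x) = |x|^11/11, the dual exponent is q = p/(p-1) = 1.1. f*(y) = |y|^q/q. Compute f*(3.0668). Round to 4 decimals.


The conjugate exponent q satisfies 1/p + 1/q = 1.
p = 11, so q = 11/(11 - 1) = 1.1
|y|^q = 3.0668^1.1 = 3.4305
f*(3.0668) = 3.4305 / 1.1 = 3.1186


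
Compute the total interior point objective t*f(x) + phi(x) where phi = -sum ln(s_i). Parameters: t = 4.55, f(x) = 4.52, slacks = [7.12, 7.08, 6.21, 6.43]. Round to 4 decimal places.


Step 1: Compute log-barrier.
ln values: [1.9629, 1.9573, 1.8262, 1.861]
phi = -(1.9629 + 1.9573 + 1.8262 + 1.861) = -7.6073
Step 2: Compute augmented objective.
t*f(x) = 4.55*4.52 = 20.566
Total = 20.566 - 7.6073 = 12.9587


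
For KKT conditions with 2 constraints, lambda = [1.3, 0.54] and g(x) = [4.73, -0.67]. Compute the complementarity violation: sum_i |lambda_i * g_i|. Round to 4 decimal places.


KKT complementary slackness check:
lambda_1 * g_1 = 1.3 * 4.73 = 6.149
lambda_2 * g_2 = 0.54 * -0.67 = -0.3618
Total violation = 6.149 + 0.3618 = 6.5108


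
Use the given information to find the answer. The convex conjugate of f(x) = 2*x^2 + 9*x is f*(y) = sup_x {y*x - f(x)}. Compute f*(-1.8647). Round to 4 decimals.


f*(y) = sup_x {y*x - a*x^2 - b*x} = sup_x {(y-b)*x - a*x^2}
FOC: (y - b) - 2a*x = 0 => x* = (y - b)/(2a)
x* = (-1.8647 - 9)/(2*2) = -2.7162
f*(-1.8647) = (y-b)^2/(4a) = (-1.8647 - 9)^2/(4*2)
= 118.0417/8 = 14.7552


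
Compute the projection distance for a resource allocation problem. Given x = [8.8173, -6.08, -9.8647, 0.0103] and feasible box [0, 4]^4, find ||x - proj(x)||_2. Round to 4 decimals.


Project each component onto [0, 4].
clip(8.8173) = 4.0, clip(-6.08) = 0.0, clip(-9.8647) = 0.0, clip(0.0103) = 0.0103
Projection = [4.0, 0.0, 0.0, 0.0103]
Squared diffs: [23.2064, 36.9664, 97.3123, 0.0]
Distance = sqrt(157.4851) = 12.5493


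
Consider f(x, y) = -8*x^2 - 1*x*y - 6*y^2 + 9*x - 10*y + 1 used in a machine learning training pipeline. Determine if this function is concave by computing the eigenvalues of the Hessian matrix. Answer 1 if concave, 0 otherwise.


The Hessian of f(x,y) = -8*x^2 - 1*x*y - 6*y^2 + 9*x - 10*y + 1 is:
H = [[-16, -1], [-1, -12]]
Trace = -16 - 12 = -28
Determinant = -16*-12 - (-1)^2 = 191
Discriminant = (-28)^2 - 4*191 = 20.0
Eigenvalues: lambda_1 = -16.2361, lambda_2 = -11.7639
The function is concave.

1


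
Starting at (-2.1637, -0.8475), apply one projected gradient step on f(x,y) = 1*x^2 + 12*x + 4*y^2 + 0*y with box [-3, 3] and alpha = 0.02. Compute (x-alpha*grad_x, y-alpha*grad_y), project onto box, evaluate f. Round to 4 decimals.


Step 1: Compute gradient at (-2.1637, -0.8475).
grad_x = 2*1*-2.1637 + 12 = 7.6726
grad_y = 2*4*-0.8475 + 0 = -6.78
Step 2: Gradient step.
x_raw = -2.1637 - 0.02*7.6726 = -2.3172
y_raw = -0.8475 - 0.02*-6.78 = -0.7119
Step 3: Project onto [-3, 3].
x_proj = clip(-2.3172) = -2.3172
y_proj = clip(-0.7119) = -0.7119
Step 4: Evaluate f.
f(-2.3172, -0.7119) = -20.4094


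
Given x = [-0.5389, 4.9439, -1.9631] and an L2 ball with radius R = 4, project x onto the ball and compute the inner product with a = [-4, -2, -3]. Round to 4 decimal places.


Step 1: Compute ||x|| (intermediates to 6 decimals).
||x|| = sqrt((-0.5389)^2 + 4.9439^2 + (-1.9631)^2) = 5.346618
Step 2: Project.
Since ||x|| > R, scale = R/||x|| = 4/5.346618 = 0.748136, proj(x) = scale * x
proj(x) = [-0.40317, 3.69871, -1.468666]
Step 3: Dot product.
a^T * proj(x) = -4*(-0.40317) - 2*3.69871 - 3*(-1.468666) = -1.3787


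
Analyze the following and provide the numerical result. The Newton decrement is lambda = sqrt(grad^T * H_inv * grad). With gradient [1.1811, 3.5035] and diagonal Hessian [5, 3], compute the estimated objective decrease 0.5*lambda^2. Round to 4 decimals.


Step 1: H is diagonal, so H^(-1) * g = [0.2362, 1.1678].
Step 2: g^T H^(-1) g = sum_i g_i^2 / H_ii
  = (1.1811)^2/5 + (3.5035)^2/3
  = 0.279 + 4.0915 = 4.3705
Step 3: Objective decrease = 0.5 * g^T H^(-1) g = 2.1853


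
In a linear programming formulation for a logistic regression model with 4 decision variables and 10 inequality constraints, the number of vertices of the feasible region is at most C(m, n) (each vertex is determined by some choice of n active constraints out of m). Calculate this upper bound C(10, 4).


Each vertex corresponds to some choice of n active constraints out of m, so the number of vertices is at most C(m, n) = m! / (n!(m-n)!).
m = 10, n = 4
Numerator: 10 * 9 * 8 * 7
Denominator: 4! = 24
C(10, 4) = 210


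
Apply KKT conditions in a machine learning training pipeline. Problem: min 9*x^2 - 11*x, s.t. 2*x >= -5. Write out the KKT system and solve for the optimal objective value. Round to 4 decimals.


Step 1: Try lambda = 0 (constraint inactive).
Stationarity: 2*9*x - 11 = 0
x* = 11/(2*9) = 11/18 = 0.6111 (rounded; the exact value 11/18 is used below)
Check constraint: 2*0.6111 = 1.2222 >= -5 -- satisfied.
Step 2: Compute optimal value.
f(x*) = 9*(11/18)^2 - 11*(11/18) = -3.3611
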